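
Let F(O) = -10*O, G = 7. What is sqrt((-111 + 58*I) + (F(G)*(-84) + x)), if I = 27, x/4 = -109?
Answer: sqrt(6899) ≈ 83.060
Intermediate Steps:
x = -436 (x = 4*(-109) = -436)
sqrt((-111 + 58*I) + (F(G)*(-84) + x)) = sqrt((-111 + 58*27) + (-10*7*(-84) - 436)) = sqrt((-111 + 1566) + (-70*(-84) - 436)) = sqrt(1455 + (5880 - 436)) = sqrt(1455 + 5444) = sqrt(6899)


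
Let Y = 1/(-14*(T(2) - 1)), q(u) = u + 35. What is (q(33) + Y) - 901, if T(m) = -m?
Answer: -34985/42 ≈ -832.98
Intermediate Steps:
q(u) = 35 + u
Y = 1/42 (Y = 1/(-14*(-1*2 - 1)) = 1/(-14*(-2 - 1)) = 1/(-14*(-3)) = 1/42 ≈ 0.023810)
(q(33) + Y) - 901 = ((35 + 33) + 1/42) - 901 = (68 + 1/42) - 901 = 2857/42 - 901 = -34985/42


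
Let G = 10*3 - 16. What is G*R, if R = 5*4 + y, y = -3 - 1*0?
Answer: 238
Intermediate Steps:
y = -3 (y = -3 + 0 = -3)
R = 17 (R = 5*4 - 3 = 20 - 3 = 17)
G = 14 (G = 30 - 16 = 14)
G*R = 14*17 = 238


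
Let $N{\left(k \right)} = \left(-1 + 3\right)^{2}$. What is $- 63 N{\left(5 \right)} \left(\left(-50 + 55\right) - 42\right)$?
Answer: $9324$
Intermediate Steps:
$N{\left(k \right)} = 4$ ($N{\left(k \right)} = 2^{2} = 4$)
$- 63 N{\left(5 \right)} \left(\left(-50 + 55\right) - 42\right) = \left(-63\right) 4 \left(\left(-50 + 55\right) - 42\right) = - 252 \left(5 - 42\right) = \left(-252\right) \left(-37\right) = 9324$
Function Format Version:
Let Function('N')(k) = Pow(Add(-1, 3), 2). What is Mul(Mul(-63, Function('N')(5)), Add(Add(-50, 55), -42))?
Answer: 9324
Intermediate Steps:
Function('N')(k) = 4 (Function('N')(k) = Pow(2, 2) = 4)
Mul(Mul(-63, Function('N')(5)), Add(Add(-50, 55), -42)) = Mul(Mul(-63, 4), Add(Add(-50, 55), -42)) = Mul(-252, Add(5, -42)) = Mul(-252, -37) = 9324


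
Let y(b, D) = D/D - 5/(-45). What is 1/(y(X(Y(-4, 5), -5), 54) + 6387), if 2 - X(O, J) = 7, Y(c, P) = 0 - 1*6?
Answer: 9/57493 ≈ 0.00015654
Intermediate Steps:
Y(c, P) = -6 (Y(c, P) = 0 - 6 = -6)
X(O, J) = -5 (X(O, J) = 2 - 1*7 = 2 - 7 = -5)
y(b, D) = 10/9 (y(b, D) = 1 - 5*(-1/45) = 1 + 1/9 = 10/9)
1/(y(X(Y(-4, 5), -5), 54) + 6387) = 1/(10/9 + 6387) = 1/(57493/9) = 9/57493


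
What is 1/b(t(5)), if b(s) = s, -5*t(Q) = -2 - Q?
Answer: 5/7 ≈ 0.71429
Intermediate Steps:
t(Q) = 2/5 + Q/5 (t(Q) = -(-2 - Q)/5 = 2/5 + Q/5)
1/b(t(5)) = 1/(2/5 + (1/5)*5) = 1/(2/5 + 1) = 1/(7/5) = 5/7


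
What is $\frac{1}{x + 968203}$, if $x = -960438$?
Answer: $\frac{1}{7765} \approx 0.00012878$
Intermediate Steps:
$\frac{1}{x + 968203} = \frac{1}{-960438 + 968203} = \frac{1}{7765}$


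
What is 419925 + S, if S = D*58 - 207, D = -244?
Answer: 405566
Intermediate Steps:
S = -14359 (S = -244*58 - 207 = -14152 - 207 = -14359)
419925 + S = 419925 - 14359 = 405566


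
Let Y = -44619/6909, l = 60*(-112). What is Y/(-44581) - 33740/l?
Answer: 24744194267/4928162064 ≈ 5.0210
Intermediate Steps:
l = -6720
Y = -14873/2303 (Y = -44619*1/6909 = -14873/2303 ≈ -6.4581)
Y/(-44581) - 33740/l = -14873/2303/(-44581) - 33740/(-6720) = -14873/2303*(-1/44581) - 33740*(-1/6720) = 14873/102670043 + 241/48 = 24744194267/4928162064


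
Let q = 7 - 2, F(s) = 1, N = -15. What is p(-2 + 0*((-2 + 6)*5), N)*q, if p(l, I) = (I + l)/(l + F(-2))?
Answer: 85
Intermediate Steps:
q = 5
p(l, I) = (I + l)/(1 + l) (p(l, I) = (I + l)/(l + 1) = (I + l)/(1 + l))
p(-2 + 0*((-2 + 6)*5), N)*q = ((-15 + (-2 + 0*((-2 + 6)*5)))/(1 + (-2 + 0*((-2 + 6)*5))))*5 = ((-15 + (-2 + 0*(4*5)))/(1 + (-2 + 0*(4*5))))*5 = ((-15 + (-2 + 0*20))/(1 + (-2 + 0*20)))*5 = ((-15 + (-2 + 0))/(1 + (-2 + 0)))*5 = ((-15 - 2)/(1 - 2))*5 = (-17/(-1))*5 = -1*(-17)*5 = 17*5 = 85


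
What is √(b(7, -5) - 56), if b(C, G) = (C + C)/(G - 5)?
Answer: I*√1435/5 ≈ 7.5763*I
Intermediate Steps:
b(C, G) = 2*C/(-5 + G) (b(C, G) = (2*C)/(-5 + G) = 2*C/(-5 + G))
√(b(7, -5) - 56) = √(2*7/(-5 - 5) - 56) = √(2*7/(-10) - 56) = √(2*7*(-⅒) - 56) = √(-7/5 - 56) = √(-287/5) = I*√1435/5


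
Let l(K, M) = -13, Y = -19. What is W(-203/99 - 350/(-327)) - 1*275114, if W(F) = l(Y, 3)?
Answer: -275127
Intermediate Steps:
W(F) = -13
W(-203/99 - 350/(-327)) - 1*275114 = -13 - 1*275114 = -13 - 275114 = -275127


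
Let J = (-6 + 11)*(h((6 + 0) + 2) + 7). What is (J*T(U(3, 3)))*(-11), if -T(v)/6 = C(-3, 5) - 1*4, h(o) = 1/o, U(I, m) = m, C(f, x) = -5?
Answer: -84645/4 ≈ -21161.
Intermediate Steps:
T(v) = 54 (T(v) = -6*(-5 - 1*4) = -6*(-5 - 4) = -6*(-9) = 54)
J = 285/8 (J = (-6 + 11)*(1/((6 + 0) + 2) + 7) = 5*(1/(6 + 2) + 7) = 5*(1/8 + 7) = 5*(⅛ + 7) = 5*(57/8) = 285/8 ≈ 35.625)
(J*T(U(3, 3)))*(-11) = ((285/8)*54)*(-11) = (7695/4)*(-11) = -84645/4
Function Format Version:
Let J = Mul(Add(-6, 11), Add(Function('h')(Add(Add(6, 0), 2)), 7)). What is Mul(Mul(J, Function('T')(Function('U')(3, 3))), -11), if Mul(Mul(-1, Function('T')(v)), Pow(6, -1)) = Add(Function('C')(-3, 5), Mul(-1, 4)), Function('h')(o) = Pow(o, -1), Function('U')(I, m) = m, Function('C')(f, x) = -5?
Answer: Rational(-84645, 4) ≈ -21161.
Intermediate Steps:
Function('T')(v) = 54 (Function('T')(v) = Mul(-6, Add(-5, Mul(-1, 4))) = Mul(-6, Add(-5, -4)) = Mul(-6, -9) = 54)
J = Rational(285, 8) (J = Mul(Add(-6, 11), Add(Pow(Add(Add(6, 0), 2), -1), 7)) = Mul(5, Add(Pow(Add(6, 2), -1), 7)) = Mul(5, Add(Pow(8, -1), 7)) = Mul(5, Add(Rational(1, 8), 7)) = Mul(5, Rational(57, 8)) = Rational(285, 8) ≈ 35.625)
Mul(Mul(J, Function('T')(Function('U')(3, 3))), -11) = Mul(Mul(Rational(285, 8), 54), -11) = Mul(Rational(7695, 4), -11) = Rational(-84645, 4)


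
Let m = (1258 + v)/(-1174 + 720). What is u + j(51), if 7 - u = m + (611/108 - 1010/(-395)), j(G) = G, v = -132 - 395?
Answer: 99541463/1936764 ≈ 51.396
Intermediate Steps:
v = -527
m = -731/454 (m = (1258 - 527)/(-1174 + 720) = 731/(-454) = 731*(-1/454) = -731/454 ≈ -1.6101)
u = 766499/1936764 (u = 7 - (-731/454 + (611/108 - 1010/(-395))) = 7 - (-731/454 + (611*(1/108) - 1010*(-1/395))) = 7 - (-731/454 + (611/108 + 202/79)) = 7 - (-731/454 + 70085/8532) = 7 - 1*12790849/1936764 = 7 - 12790849/1936764 = 766499/1936764 ≈ 0.39576)
u + j(51) = 766499/1936764 + 51 = 99541463/1936764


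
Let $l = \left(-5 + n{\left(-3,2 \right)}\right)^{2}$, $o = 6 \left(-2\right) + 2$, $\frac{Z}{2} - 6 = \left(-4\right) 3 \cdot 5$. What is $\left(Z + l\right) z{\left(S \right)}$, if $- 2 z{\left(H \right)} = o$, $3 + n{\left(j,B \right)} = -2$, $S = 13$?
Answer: $-40$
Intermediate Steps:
$n{\left(j,B \right)} = -5$ ($n{\left(j,B \right)} = -3 - 2 = -5$)
$Z = -108$ ($Z = 12 + 2 \left(-4\right) 3 \cdot 5 = 12 + 2 \left(\left(-12\right) 5\right) = 12 + 2 \left(-60\right) = 12 - 120 = -108$)
$o = -10$ ($o = -12 + 2 = -10$)
$l = 100$ ($l = \left(-5 - 5\right)^{2} = \left(-10\right)^{2} = 100$)
$z{\left(H \right)} = 5$ ($z{\left(H \right)} = \left(- \frac{1}{2}\right) \left(-10\right) = 5$)
$\left(Z + l\right) z{\left(S \right)} = \left(-108 + 100\right) 5 = \left(-8\right) 5 = -40$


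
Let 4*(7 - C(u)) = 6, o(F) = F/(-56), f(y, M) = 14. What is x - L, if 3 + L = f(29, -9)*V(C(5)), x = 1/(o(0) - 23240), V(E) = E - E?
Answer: 69719/23240 ≈ 3.0000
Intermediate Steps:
o(F) = -F/56 (o(F) = F*(-1/56) = -F/56)
C(u) = 11/2 (C(u) = 7 - 1/4*6 = 7 - 3/2 = 11/2)
V(E) = 0
x = -1/23240 (x = 1/(-1/56*0 - 23240) = 1/(0 - 23240) = 1/(-23240) = -1/23240 ≈ -4.3029e-5)
L = -3 (L = -3 + 14*0 = -3 + 0 = -3)
x - L = -1/23240 - 1*(-3) = -1/23240 + 3 = 69719/23240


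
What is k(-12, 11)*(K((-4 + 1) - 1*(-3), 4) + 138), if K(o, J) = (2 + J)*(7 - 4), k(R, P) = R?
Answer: -1872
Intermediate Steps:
K(o, J) = 6 + 3*J (K(o, J) = (2 + J)*3 = 6 + 3*J)
k(-12, 11)*(K((-4 + 1) - 1*(-3), 4) + 138) = -12*((6 + 3*4) + 138) = -12*((6 + 12) + 138) = -12*(18 + 138) = -12*156 = -1872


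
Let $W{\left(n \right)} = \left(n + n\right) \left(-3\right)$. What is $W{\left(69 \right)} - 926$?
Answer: $-1340$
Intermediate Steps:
$W{\left(n \right)} = - 6 n$ ($W{\left(n \right)} = 2 n \left(-3\right) = - 6 n$)
$W{\left(69 \right)} - 926 = \left(-6\right) 69 - 926 = -414 - 926 = -1340$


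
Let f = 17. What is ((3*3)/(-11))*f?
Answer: -153/11 ≈ -13.909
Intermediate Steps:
((3*3)/(-11))*f = ((3*3)/(-11))*17 = (9*(-1/11))*17 = -9/11*17 = -153/11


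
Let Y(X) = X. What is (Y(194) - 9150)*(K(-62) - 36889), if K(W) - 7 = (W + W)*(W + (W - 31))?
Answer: 158180872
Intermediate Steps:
K(W) = 7 + 2*W*(-31 + 2*W) (K(W) = 7 + (W + W)*(W + (W - 31)) = 7 + (2*W)*(W + (-31 + W)) = 7 + (2*W)*(-31 + 2*W) = 7 + 2*W*(-31 + 2*W))
(Y(194) - 9150)*(K(-62) - 36889) = (194 - 9150)*((7 - 62*(-62) + 4*(-62)²) - 36889) = -8956*((7 + 3844 + 4*3844) - 36889) = -8956*((7 + 3844 + 15376) - 36889) = -8956*(19227 - 36889) = -8956*(-17662) = 158180872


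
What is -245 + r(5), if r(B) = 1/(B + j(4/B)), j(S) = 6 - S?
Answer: -12490/51 ≈ -244.90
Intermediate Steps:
r(B) = 1/(6 + B - 4/B) (r(B) = 1/(B + (6 - 4/B)) = 1/(6 + B - 4/B))
-245 + r(5) = -245 + 5/(-4 + 5*(6 + 5)) = -245 + 5/(-4 + 5*11) = -245 + 5/(-4 + 55) = -245 + 5/51 = -12490/51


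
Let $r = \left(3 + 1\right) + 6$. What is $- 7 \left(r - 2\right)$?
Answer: $-56$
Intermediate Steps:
$r = 10$ ($r = 4 + 6 = 10$)
$- 7 \left(r - 2\right) = - 7 \left(10 - 2\right) = \left(-7\right) 8 = -56$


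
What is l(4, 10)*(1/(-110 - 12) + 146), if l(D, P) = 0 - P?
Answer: -89055/61 ≈ -1459.9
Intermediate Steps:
l(D, P) = -P
l(4, 10)*(1/(-110 - 12) + 146) = (-1*10)*(1/(-110 - 12) + 146) = -10*(1/(-122) + 146) = -10*(-1/122 + 146) = -10*17811/122 = -89055/61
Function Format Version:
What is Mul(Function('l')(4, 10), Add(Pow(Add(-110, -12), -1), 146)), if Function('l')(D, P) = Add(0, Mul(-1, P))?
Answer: Rational(-89055, 61) ≈ -1459.9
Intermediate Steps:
Function('l')(D, P) = Mul(-1, P)
Mul(Function('l')(4, 10), Add(Pow(Add(-110, -12), -1), 146)) = Mul(Mul(-1, 10), Add(Pow(Add(-110, -12), -1), 146)) = Mul(-10, Add(Pow(-122, -1), 146)) = Mul(-10, Add(Rational(-1, 122), 146)) = Mul(-10, Rational(17811, 122)) = Rational(-89055, 61)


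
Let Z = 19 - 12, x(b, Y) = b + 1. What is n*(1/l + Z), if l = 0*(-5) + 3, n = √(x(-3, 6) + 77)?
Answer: 110*√3/3 ≈ 63.509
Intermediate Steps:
x(b, Y) = 1 + b
n = 5*√3 (n = √((1 - 3) + 77) = √(-2 + 77) = √75 = 5*√3 ≈ 8.6602)
l = 3 (l = 0 + 3 = 3)
Z = 7
n*(1/l + Z) = (5*√3)*(1/3 + 7) = (5*√3)*(⅓ + 7) = (5*√3)*(22/3) = 110*√3/3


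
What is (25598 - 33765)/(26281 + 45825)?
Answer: -8167/72106 ≈ -0.11326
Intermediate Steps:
(25598 - 33765)/(26281 + 45825) = -8167/72106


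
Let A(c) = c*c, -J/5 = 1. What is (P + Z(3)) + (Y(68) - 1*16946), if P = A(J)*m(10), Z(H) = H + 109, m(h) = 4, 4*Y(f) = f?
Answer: -16717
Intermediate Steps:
Y(f) = f/4
J = -5 (J = -5*1 = -5)
A(c) = c²
Z(H) = 109 + H
P = 100 (P = (-5)²*4 = 25*4 = 100)
(P + Z(3)) + (Y(68) - 1*16946) = (100 + (109 + 3)) + ((¼)*68 - 1*16946) = (100 + 112) + (17 - 16946) = 212 - 16929 = -16717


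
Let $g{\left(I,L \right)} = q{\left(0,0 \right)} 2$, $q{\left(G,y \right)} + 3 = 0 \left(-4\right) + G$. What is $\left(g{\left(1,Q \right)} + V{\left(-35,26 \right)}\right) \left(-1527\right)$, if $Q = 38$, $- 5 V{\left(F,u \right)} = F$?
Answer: $-1527$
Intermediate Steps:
$V{\left(F,u \right)} = - \frac{F}{5}$
$q{\left(G,y \right)} = -3 + G$ ($q{\left(G,y \right)} = -3 + \left(0 \left(-4\right) + G\right) = -3 + \left(0 + G\right) = -3 + G$)
$g{\left(I,L \right)} = -6$ ($g{\left(I,L \right)} = \left(-3 + 0\right) 2 = \left(-3\right) 2 = -6$)
$\left(g{\left(1,Q \right)} + V{\left(-35,26 \right)}\right) \left(-1527\right) = \left(-6 - -7\right) \left(-1527\right) = \left(-6 + 7\right) \left(-1527\right) = 1 \left(-1527\right) = -1527$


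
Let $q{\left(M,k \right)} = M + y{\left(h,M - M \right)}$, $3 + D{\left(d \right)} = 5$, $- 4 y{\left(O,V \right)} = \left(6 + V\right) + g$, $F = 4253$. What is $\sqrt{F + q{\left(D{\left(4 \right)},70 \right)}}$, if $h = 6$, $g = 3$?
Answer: $\frac{\sqrt{17011}}{2} \approx 65.213$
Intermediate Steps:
$y{\left(O,V \right)} = - \frac{9}{4} - \frac{V}{4}$ ($y{\left(O,V \right)} = - \frac{\left(6 + V\right) + 3}{4} = - \frac{9 + V}{4} = - \frac{9}{4} - \frac{V}{4}$)
$D{\left(d \right)} = 2$ ($D{\left(d \right)} = -3 + 5 = 2$)
$q{\left(M,k \right)} = - \frac{9}{4} + M$ ($q{\left(M,k \right)} = M - \left(\frac{9}{4} + \frac{M - M}{4}\right) = M - \frac{9}{4} = - \frac{9}{4} + M$)
$\sqrt{F + q{\left(D{\left(4 \right)},70 \right)}} = \sqrt{4253 + \left(- \frac{9}{4} + 2\right)} = \sqrt{4253 - \frac{1}{4}} = \sqrt{\frac{17011}{4}} = \frac{\sqrt{17011}}{2}$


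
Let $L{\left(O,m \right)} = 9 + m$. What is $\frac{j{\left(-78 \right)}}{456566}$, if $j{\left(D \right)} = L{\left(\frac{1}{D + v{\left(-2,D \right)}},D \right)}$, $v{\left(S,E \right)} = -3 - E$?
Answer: $- \frac{69}{456566} \approx -0.00015113$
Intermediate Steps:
$j{\left(D \right)} = 9 + D$
$\frac{j{\left(-78 \right)}}{456566} = \frac{9 - 78}{456566} = \left(-69\right) \frac{1}{456566} = - \frac{69}{456566}$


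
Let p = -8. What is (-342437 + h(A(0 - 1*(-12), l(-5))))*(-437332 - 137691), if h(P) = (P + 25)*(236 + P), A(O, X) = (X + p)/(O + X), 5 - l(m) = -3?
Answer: 193516515351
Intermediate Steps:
l(m) = 8 (l(m) = 5 - 1*(-3) = 5 + 3 = 8)
A(O, X) = (-8 + X)/(O + X) (A(O, X) = (X - 8)/(O + X) = (-8 + X)/(O + X))
h(P) = (25 + P)*(236 + P)
(-342437 + h(A(0 - 1*(-12), l(-5))))*(-437332 - 137691) = (-342437 + (5900 + ((-8 + 8)/((0 - 1*(-12)) + 8))² + 261*((-8 + 8)/((0 - 1*(-12)) + 8))))*(-437332 - 137691) = (-342437 + (5900 + (0/((0 + 12) + 8))² + 261*(0/((0 + 12) + 8))))*(-575023) = (-342437 + (5900 + (0/(12 + 8))² + 261*(0/(12 + 8))))*(-575023) = (-342437 + (5900 + (0/20)² + 261*(0/20)))*(-575023) = (-342437 + (5900 + ((1/20)*0)² + 261*((1/20)*0)))*(-575023) = (-342437 + (5900 + 0² + 261*0))*(-575023) = (-342437 + (5900 + 0 + 0))*(-575023) = (-342437 + 5900)*(-575023) = -336537*(-575023) = 193516515351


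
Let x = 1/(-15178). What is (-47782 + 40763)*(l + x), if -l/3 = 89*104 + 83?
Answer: 2984773787513/15178 ≈ 1.9665e+8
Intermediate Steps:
l = -28017 (l = -3*(89*104 + 83) = -3*(9256 + 83) = -3*9339 = -28017)
x = -1/15178 ≈ -6.5885e-5
(-47782 + 40763)*(l + x) = (-47782 + 40763)*(-28017 - 1/15178) = -7019*(-425242027/15178) = 2984773787513/15178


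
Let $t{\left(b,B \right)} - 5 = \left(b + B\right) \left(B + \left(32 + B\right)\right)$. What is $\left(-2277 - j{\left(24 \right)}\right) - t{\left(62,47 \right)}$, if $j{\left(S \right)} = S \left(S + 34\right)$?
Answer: $-17408$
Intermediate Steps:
$j{\left(S \right)} = S \left(34 + S\right)$
$t{\left(b,B \right)} = 5 + \left(32 + 2 B\right) \left(B + b\right)$ ($t{\left(b,B \right)} = 5 + \left(b + B\right) \left(B + \left(32 + B\right)\right) = 5 + \left(B + b\right) \left(32 + 2 B\right) = 5 + \left(32 + 2 B\right) \left(B + b\right)$)
$\left(-2277 - j{\left(24 \right)}\right) - t{\left(62,47 \right)} = \left(-2277 - 24 \left(34 + 24\right)\right) - \left(5 + 2 \cdot 47^{2} + 32 \cdot 47 + 32 \cdot 62 + 2 \cdot 47 \cdot 62\right) = \left(-2277 - 24 \cdot 58\right) - \left(5 + 2 \cdot 2209 + 1504 + 1984 + 5828\right) = \left(-2277 - 1392\right) - \left(5 + 4418 + 1504 + 1984 + 5828\right) = \left(-2277 - 1392\right) - 13739 = -3669 - 13739 = -17408$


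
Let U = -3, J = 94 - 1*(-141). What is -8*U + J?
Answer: 259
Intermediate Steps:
J = 235 (J = 94 + 141 = 235)
-8*U + J = -8*(-3) + 235 = 24 + 235 = 259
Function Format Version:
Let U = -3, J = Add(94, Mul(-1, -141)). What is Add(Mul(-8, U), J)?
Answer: 259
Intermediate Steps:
J = 235 (J = Add(94, 141) = 235)
Add(Mul(-8, U), J) = Add(Mul(-8, -3), 235) = Add(24, 235) = 259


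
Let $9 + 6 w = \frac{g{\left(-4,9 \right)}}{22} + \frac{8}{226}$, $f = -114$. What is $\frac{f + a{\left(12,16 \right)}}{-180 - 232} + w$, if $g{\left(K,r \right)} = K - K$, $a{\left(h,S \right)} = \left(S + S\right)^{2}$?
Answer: $- \frac{129292}{34917} \approx -3.7028$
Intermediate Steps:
$a{\left(h,S \right)} = 4 S^{2}$ ($a{\left(h,S \right)} = \left(2 S\right)^{2} = 4 S^{2}$)
$g{\left(K,r \right)} = 0$
$w = - \frac{1013}{678}$ ($w = - \frac{3}{2} + \frac{\frac{0}{22} + \frac{8}{226}}{6} = - \frac{3}{2} + \frac{0 \cdot \frac{1}{22} + 8 \cdot \frac{1}{226}}{6} = - \frac{3}{2} + \frac{0 + \frac{4}{113}}{6} = - \frac{3}{2} + \frac{1}{6} \cdot \frac{4}{113} = - \frac{3}{2} + \frac{2}{339} = - \frac{1013}{678} \approx -1.4941$)
$\frac{f + a{\left(12,16 \right)}}{-180 - 232} + w = \frac{-114 + 4 \cdot 16^{2}}{-180 - 232} - \frac{1013}{678} = \frac{-114 + 4 \cdot 256}{-412} - \frac{1013}{678} = \left(-114 + 1024\right) \left(- \frac{1}{412}\right) - \frac{1013}{678} = 910 \left(- \frac{1}{412}\right) - \frac{1013}{678} = - \frac{455}{206} - \frac{1013}{678} = - \frac{129292}{34917}$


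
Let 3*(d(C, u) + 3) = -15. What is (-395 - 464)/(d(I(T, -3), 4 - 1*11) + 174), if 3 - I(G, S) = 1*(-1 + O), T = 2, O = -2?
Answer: -859/166 ≈ -5.1747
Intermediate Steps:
I(G, S) = 6 (I(G, S) = 3 - (-1 - 2) = 3 - (-3) = 3 - 1*(-3) = 3 + 3 = 6)
d(C, u) = -8 (d(C, u) = -3 + (⅓)*(-15) = -3 - 5 = -8)
(-395 - 464)/(d(I(T, -3), 4 - 1*11) + 174) = (-395 - 464)/(-8 + 174) = -859/166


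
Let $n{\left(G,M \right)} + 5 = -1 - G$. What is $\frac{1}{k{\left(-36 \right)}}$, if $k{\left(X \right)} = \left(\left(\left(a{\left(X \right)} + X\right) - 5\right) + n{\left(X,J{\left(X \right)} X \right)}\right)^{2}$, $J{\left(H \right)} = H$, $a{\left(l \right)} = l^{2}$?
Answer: $\frac{1}{1651225} \approx 6.0561 \cdot 10^{-7}$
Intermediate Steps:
$n{\left(G,M \right)} = -6 - G$ ($n{\left(G,M \right)} = -5 - \left(1 + G\right) = -6 - G$)
$k{\left(X \right)} = \left(-11 + X^{2}\right)^{2}$ ($k{\left(X \right)} = \left(\left(\left(X^{2} + X\right) - 5\right) - \left(6 + X\right)\right)^{2} = \left(\left(\left(X + X^{2}\right) - 5\right) - \left(6 + X\right)\right)^{2} = \left(\left(-5 + X + X^{2}\right) - \left(6 + X\right)\right)^{2} = \left(-11 + X^{2}\right)^{2}$)
$\frac{1}{k{\left(-36 \right)}} = \frac{1}{\left(-11 + \left(-36\right)^{2}\right)^{2}} = \frac{1}{\left(-11 + 1296\right)^{2}} = \frac{1}{1285^{2}} = \frac{1}{1651225}$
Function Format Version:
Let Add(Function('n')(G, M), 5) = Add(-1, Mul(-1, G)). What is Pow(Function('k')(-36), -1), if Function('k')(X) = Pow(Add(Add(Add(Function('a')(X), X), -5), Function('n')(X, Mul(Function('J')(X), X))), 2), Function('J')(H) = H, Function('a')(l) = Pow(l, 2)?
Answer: Rational(1, 1651225) ≈ 6.0561e-7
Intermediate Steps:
Function('n')(G, M) = Add(-6, Mul(-1, G)) (Function('n')(G, M) = Add(-5, Add(-1, Mul(-1, G))) = Add(-6, Mul(-1, G)))
Function('k')(X) = Pow(Add(-11, Pow(X, 2)), 2) (Function('k')(X) = Pow(Add(Add(Add(Pow(X, 2), X), -5), Add(-6, Mul(-1, X))), 2) = Pow(Add(Add(Add(X, Pow(X, 2)), -5), Add(-6, Mul(-1, X))), 2) = Pow(Add(Add(-5, X, Pow(X, 2)), Add(-6, Mul(-1, X))), 2) = Pow(Add(-11, Pow(X, 2)), 2))
Pow(Function('k')(-36), -1) = Pow(Pow(Add(-11, Pow(-36, 2)), 2), -1) = Pow(Pow(Add(-11, 1296), 2), -1) = Pow(Pow(1285, 2), -1) = Pow(1651225, -1) = Rational(1, 1651225)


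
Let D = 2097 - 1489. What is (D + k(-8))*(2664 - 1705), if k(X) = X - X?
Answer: 583072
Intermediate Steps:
D = 608
k(X) = 0
(D + k(-8))*(2664 - 1705) = (608 + 0)*(2664 - 1705) = 608*959 = 583072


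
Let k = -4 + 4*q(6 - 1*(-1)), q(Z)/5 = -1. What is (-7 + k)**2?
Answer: 961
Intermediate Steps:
q(Z) = -5 (q(Z) = 5*(-1) = -5)
k = -24 (k = -4 + 4*(-5) = -4 - 20 = -24)
(-7 + k)**2 = (-7 - 24)**2 = (-31)**2 = 961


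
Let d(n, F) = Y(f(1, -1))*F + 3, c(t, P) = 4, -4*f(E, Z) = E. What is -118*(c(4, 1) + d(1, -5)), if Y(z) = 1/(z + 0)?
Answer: -3186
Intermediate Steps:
f(E, Z) = -E/4
Y(z) = 1/z
d(n, F) = 3 - 4*F (d(n, F) = F/((-¼*1)) + 3 = F/(-¼) + 3 = -4*F + 3 = 3 - 4*F)
-118*(c(4, 1) + d(1, -5)) = -118*(4 + (3 - 4*(-5))) = -118*(4 + (3 + 20)) = -118*(4 + 23) = -118*27 = -3186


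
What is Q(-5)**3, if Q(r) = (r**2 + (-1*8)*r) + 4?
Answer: 328509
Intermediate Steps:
Q(r) = 4 + r**2 - 8*r (Q(r) = (r**2 - 8*r) + 4 = 4 + r**2 - 8*r)
Q(-5)**3 = (4 + (-5)**2 - 8*(-5))**3 = (4 + 25 + 40)**3 = 69**3 = 328509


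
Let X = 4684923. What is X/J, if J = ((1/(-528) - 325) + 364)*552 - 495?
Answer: 103068306/462703 ≈ 222.75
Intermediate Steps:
J = 462703/22 (J = ((-1/528 - 325) + 364)*552 - 495 = (-171601/528 + 364)*552 - 495 = (20591/528)*552 - 495 = 473593/22 - 495 = 462703/22 ≈ 21032.)
X/J = 4684923/(462703/22) = 4684923*(22/462703) = 103068306/462703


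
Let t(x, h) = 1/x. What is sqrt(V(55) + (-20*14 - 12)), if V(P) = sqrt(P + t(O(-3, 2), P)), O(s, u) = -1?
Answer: sqrt(-292 + 3*sqrt(6)) ≈ 16.872*I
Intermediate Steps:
V(P) = sqrt(-1 + P) (V(P) = sqrt(P + 1/(-1)) = sqrt(P - 1) = sqrt(-1 + P))
sqrt(V(55) + (-20*14 - 12)) = sqrt(sqrt(-1 + 55) + (-20*14 - 12)) = sqrt(sqrt(54) + (-280 - 12)) = sqrt(3*sqrt(6) - 292) = sqrt(-292 + 3*sqrt(6))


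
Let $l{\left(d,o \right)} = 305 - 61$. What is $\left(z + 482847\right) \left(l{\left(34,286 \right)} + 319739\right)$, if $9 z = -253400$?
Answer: $\frac{436480597403}{3} \approx 1.4549 \cdot 10^{11}$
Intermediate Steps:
$z = - \frac{253400}{9}$ ($z = \frac{1}{9} \left(-253400\right) = - \frac{253400}{9} \approx -28156.0$)
$l{\left(d,o \right)} = 244$ ($l{\left(d,o \right)} = 305 - 61 = 244$)
$\left(z + 482847\right) \left(l{\left(34,286 \right)} + 319739\right) = \left(- \frac{253400}{9} + 482847\right) \left(244 + 319739\right) = \frac{4092223}{9} \cdot 319983 = \frac{436480597403}{3}$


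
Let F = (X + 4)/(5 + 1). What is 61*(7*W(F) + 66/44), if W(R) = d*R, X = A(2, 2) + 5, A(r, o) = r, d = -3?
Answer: -2257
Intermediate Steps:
X = 7 (X = 2 + 5 = 7)
F = 11/6 (F = (7 + 4)/(5 + 1) = 11/6 ≈ 1.8333)
W(R) = -3*R
61*(7*W(F) + 66/44) = 61*(7*(-3*11/6) + 66/44) = 61*(7*(-11/2) + 66*(1/44)) = 61*(-77/2 + 3/2) = 61*(-37) = -2257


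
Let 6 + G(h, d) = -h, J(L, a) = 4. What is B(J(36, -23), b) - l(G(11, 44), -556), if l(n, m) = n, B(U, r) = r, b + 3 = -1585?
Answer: -1571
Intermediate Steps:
b = -1588 (b = -3 - 1585 = -1588)
G(h, d) = -6 - h
B(J(36, -23), b) - l(G(11, 44), -556) = -1588 - (-6 - 1*11) = -1588 - (-6 - 11) = -1588 - 1*(-17) = -1588 + 17 = -1571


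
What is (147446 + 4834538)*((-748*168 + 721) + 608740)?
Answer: 2410268913248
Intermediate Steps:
(147446 + 4834538)*((-748*168 + 721) + 608740) = 4981984*((-125664 + 721) + 608740) = 4981984*(-124943 + 608740) = 4981984*483797 = 2410268913248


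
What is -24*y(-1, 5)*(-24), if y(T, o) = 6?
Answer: 3456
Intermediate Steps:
-24*y(-1, 5)*(-24) = -24*6*(-24) = -144*(-24) = 3456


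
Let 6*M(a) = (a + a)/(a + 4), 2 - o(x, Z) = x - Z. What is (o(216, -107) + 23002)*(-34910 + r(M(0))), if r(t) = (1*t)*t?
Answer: -791793710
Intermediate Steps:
o(x, Z) = 2 + Z - x (o(x, Z) = 2 - (x - Z) = 2 + (Z - x) = 2 + Z - x)
M(a) = a/(3*(4 + a)) (M(a) = ((a + a)/(a + 4))/6 = ((2*a)/(4 + a))/6 = (2*a/(4 + a))/6 = a/(3*(4 + a)))
r(t) = t² (r(t) = t*t = t²)
(o(216, -107) + 23002)*(-34910 + r(M(0))) = ((2 - 107 - 1*216) + 23002)*(-34910 + ((⅓)*0/(4 + 0))²) = ((2 - 107 - 216) + 23002)*(-34910 + ((⅓)*0/4)²) = (-321 + 23002)*(-34910 + ((⅓)*0*(¼))²) = 22681*(-34910 + 0²) = 22681*(-34910 + 0) = 22681*(-34910) = -791793710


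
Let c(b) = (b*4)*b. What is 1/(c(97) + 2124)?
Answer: 1/39760 ≈ 2.5151e-5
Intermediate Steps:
c(b) = 4*b**2 (c(b) = (4*b)*b = 4*b**2)
1/(c(97) + 2124) = 1/(4*97**2 + 2124) = 1/(4*9409 + 2124) = 1/(37636 + 2124) = 1/39760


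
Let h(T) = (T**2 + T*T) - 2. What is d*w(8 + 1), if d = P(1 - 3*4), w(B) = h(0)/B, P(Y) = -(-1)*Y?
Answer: 22/9 ≈ 2.4444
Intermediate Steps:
h(T) = -2 + 2*T**2 (h(T) = (T**2 + T**2) - 2 = 2*T**2 - 2 = -2 + 2*T**2)
P(Y) = Y
w(B) = -2/B (w(B) = (-2 + 2*0**2)/B = (-2 + 2*0)/B = (-2 + 0)/B = -2/B)
d = -11 (d = 1 - 3*4 = 1 - 12 = -11)
d*w(8 + 1) = -(-22)/(8 + 1) = -(-22)/9 = -11*(-2/9) = 22/9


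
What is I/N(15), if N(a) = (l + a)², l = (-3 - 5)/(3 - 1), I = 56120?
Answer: 56120/121 ≈ 463.80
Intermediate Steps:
l = -4 (l = -8/2 = -8*½ = -4)
N(a) = (-4 + a)²
I/N(15) = 56120/((-4 + 15)²) = 56120/(11²) = 56120/121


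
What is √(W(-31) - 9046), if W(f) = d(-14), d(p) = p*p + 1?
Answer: I*√8849 ≈ 94.069*I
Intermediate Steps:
d(p) = 1 + p² (d(p) = p² + 1 = 1 + p²)
W(f) = 197 (W(f) = 1 + (-14)² = 1 + 196 = 197)
√(W(-31) - 9046) = √(197 - 9046) = √(-8849) = I*√8849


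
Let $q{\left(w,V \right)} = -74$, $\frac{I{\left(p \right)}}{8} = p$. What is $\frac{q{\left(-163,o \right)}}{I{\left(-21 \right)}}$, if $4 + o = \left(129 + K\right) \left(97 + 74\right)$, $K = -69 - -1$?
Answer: $\frac{37}{84} \approx 0.44048$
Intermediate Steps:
$K = -68$ ($K = -69 + 1 = -68$)
$I{\left(p \right)} = 8 p$
$o = 10427$ ($o = -4 + \left(129 - 68\right) \left(97 + 74\right) = -4 + 61 \cdot 171 = -4 + 10431 = 10427$)
$\frac{q{\left(-163,o \right)}}{I{\left(-21 \right)}} = - \frac{74}{8 \left(-21\right)} = - \frac{74}{-168} = \left(-74\right) \left(- \frac{1}{168}\right) = \frac{37}{84}$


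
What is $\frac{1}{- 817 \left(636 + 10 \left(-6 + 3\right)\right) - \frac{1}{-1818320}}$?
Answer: $- \frac{1818320}{900253868639} \approx -2.0198 \cdot 10^{-6}$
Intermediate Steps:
$\frac{1}{- 817 \left(636 + 10 \left(-6 + 3\right)\right) - \frac{1}{-1818320}} = \frac{1}{- 817 \left(636 + 10 \left(-3\right)\right) - - \frac{1}{1818320}} = \frac{1}{- 817 \left(636 - 30\right) + \frac{1}{1818320}} = \frac{1}{\left(-817\right) 606 + \frac{1}{1818320}} = \frac{1}{-495102 + \frac{1}{1818320}} = \frac{1}{- \frac{900253868639}{1818320}} = - \frac{1818320}{900253868639}$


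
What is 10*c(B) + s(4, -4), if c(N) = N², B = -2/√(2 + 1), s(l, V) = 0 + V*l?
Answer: -8/3 ≈ -2.6667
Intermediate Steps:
s(l, V) = V*l
B = -2*√3/3 ≈ -1.1547
10*c(B) + s(4, -4) = 10*(-2*√3/3)² - 4*4 = 10*(4/3) - 16 = 40/3 - 16 = -8/3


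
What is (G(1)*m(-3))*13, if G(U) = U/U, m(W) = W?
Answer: -39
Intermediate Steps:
G(U) = 1
(G(1)*m(-3))*13 = (1*(-3))*13 = -3*13 = -39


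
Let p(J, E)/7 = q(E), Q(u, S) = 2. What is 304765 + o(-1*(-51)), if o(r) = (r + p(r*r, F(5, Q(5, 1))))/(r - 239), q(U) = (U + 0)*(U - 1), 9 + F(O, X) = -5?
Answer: 57294299/188 ≈ 3.0476e+5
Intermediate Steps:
F(O, X) = -14 (F(O, X) = -9 - 5 = -14)
q(U) = U*(-1 + U)
p(J, E) = 7*E*(-1 + E) (p(J, E) = 7*(E*(-1 + E)) = 7*E*(-1 + E))
o(r) = (1470 + r)/(-239 + r) (o(r) = (r + 7*(-14)*(-1 - 14))/(r - 239) = (r + 7*(-14)*(-15))/(-239 + r) = (r + 1470)/(-239 + r) = (1470 + r)/(-239 + r))
304765 + o(-1*(-51)) = 304765 + (1470 - 1*(-51))/(-239 - 1*(-51)) = 304765 + (1470 + 51)/(-239 + 51) = 304765 + 1521/(-188) = 304765 - 1/188*1521 = 304765 - 1521/188 = 57294299/188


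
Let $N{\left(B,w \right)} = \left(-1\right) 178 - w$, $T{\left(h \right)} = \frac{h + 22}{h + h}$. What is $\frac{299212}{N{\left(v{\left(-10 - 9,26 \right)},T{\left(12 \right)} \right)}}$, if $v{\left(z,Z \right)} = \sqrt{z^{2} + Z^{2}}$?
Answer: $- \frac{3590544}{2153} \approx -1667.7$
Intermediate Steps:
$v{\left(z,Z \right)} = \sqrt{Z^{2} + z^{2}}$
$T{\left(h \right)} = \frac{22 + h}{2 h}$
$N{\left(B,w \right)} = -178 - w$
$\frac{299212}{N{\left(v{\left(-10 - 9,26 \right)},T{\left(12 \right)} \right)}} = \frac{299212}{-178 - \frac{22 + 12}{2 \cdot 12}} = \frac{299212}{-178 - \frac{1}{2} \cdot \frac{1}{12} \cdot 34} = \frac{299212}{-178 - \frac{17}{12}} = \frac{299212}{- \frac{2153}{12}} = 299212 \left(- \frac{12}{2153}\right) = - \frac{3590544}{2153}$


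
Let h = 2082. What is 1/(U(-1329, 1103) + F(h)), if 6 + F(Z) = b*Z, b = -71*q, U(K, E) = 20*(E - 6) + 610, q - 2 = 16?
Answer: -1/2638252 ≈ -3.7904e-7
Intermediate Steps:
q = 18 (q = 2 + 16 = 18)
U(K, E) = 490 + 20*E (U(K, E) = 20*(-6 + E) + 610 = (-120 + 20*E) + 610 = 490 + 20*E)
b = -1278 (b = -71*18 = -1278)
F(Z) = -6 - 1278*Z
1/(U(-1329, 1103) + F(h)) = 1/((490 + 20*1103) + (-6 - 1278*2082)) = 1/((490 + 22060) + (-6 - 2660796)) = 1/(22550 - 2660802) = 1/(-2638252) = -1/2638252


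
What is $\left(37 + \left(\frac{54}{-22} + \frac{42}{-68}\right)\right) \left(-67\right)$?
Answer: $- \frac{850163}{374} \approx -2273.2$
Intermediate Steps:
$\left(37 + \left(\frac{54}{-22} + \frac{42}{-68}\right)\right) \left(-67\right) = \left(37 + \left(54 \left(- \frac{1}{22}\right) + 42 \left(- \frac{1}{68}\right)\right)\right) \left(-67\right) = \left(37 - \frac{1149}{374}\right) \left(-67\right) = \frac{12689}{374} \left(-67\right) = - \frac{850163}{374}$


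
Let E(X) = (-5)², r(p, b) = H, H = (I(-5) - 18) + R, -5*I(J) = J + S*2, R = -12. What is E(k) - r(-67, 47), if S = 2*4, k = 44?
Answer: 286/5 ≈ 57.200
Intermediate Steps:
S = 8
I(J) = -16/5 - J/5 (I(J) = -(J + 8*2)/5 = -(J + 16)/5 = -(16 + J)/5 = -16/5 - J/5)
H = -161/5 (H = ((-16/5 - ⅕*(-5)) - 18) - 12 = ((-16/5 + 1) - 18) - 12 = (-11/5 - 18) - 12 = -101/5 - 12 = -161/5 ≈ -32.200)
r(p, b) = -161/5
E(X) = 25
E(k) - r(-67, 47) = 25 - 1*(-161/5) = 25 + 161/5 = 286/5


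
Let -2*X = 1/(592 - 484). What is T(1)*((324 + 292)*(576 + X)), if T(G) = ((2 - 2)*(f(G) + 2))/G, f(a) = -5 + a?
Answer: 0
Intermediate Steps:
X = -1/216 (X = -1/(2*(592 - 484)) = -½/108 = -½*1/108 = -1/216 ≈ -0.0046296)
T(G) = 0 (T(G) = ((2 - 2)*((-5 + G) + 2))/G = (0*(-3 + G))/G = 0/G = 0)
T(1)*((324 + 292)*(576 + X)) = 0*((324 + 292)*(576 - 1/216)) = 0*(616*(124415/216)) = 0*(9579955/27) = 0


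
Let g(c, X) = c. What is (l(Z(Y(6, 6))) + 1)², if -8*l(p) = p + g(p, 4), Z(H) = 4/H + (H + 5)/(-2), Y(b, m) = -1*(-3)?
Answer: 25/9 ≈ 2.7778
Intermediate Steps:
Y(b, m) = 3
Z(H) = -5/2 + 4/H - H/2 (Z(H) = 4/H + (5 + H)*(-½) = 4/H + (-5/2 - H/2) = -5/2 + 4/H - H/2)
l(p) = -p/4 (l(p) = -(p + p)/8 = -p/4)
(l(Z(Y(6, 6))) + 1)² = (-(8 - 1*3*(5 + 3))/(8*3) + 1)² = (-(8 - 1*3*8)/(8*3) + 1)² = (-(8 - 24)/(8*3) + 1)² = (-(-16)/(8*3) + 1)² = (-¼*(-8/3) + 1)² = (⅔ + 1)² = (5/3)² = 25/9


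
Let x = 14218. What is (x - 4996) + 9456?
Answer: 18678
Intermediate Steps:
(x - 4996) + 9456 = (14218 - 4996) + 9456 = 9222 + 9456 = 18678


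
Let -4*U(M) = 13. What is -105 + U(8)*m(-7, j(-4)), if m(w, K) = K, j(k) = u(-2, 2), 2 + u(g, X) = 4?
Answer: -223/2 ≈ -111.50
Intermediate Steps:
u(g, X) = 2 (u(g, X) = -2 + 4 = 2)
j(k) = 2
U(M) = -13/4 (U(M) = -¼*13 = -13/4)
-105 + U(8)*m(-7, j(-4)) = -105 - 13/4*2 = -105 - 13/2 = -223/2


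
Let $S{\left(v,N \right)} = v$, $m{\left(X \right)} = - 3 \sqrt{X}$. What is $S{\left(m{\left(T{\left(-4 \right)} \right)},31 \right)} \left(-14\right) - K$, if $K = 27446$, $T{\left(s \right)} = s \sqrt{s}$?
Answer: $-27362 - 84 i \approx -27362.0 - 84.0 i$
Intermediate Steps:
$T{\left(s \right)} = s^{\frac{3}{2}}$
$S{\left(m{\left(T{\left(-4 \right)} \right)},31 \right)} \left(-14\right) - K = - 3 \sqrt{\left(-4\right)^{\frac{3}{2}}} \left(-14\right) - 27446 = - 3 \sqrt{- 8 i} \left(-14\right) - 27446 = - 3 \cdot 2 \left(1 - i\right) \left(-14\right) - 27446 = - 6 \left(1 - i\right) \left(-14\right) - 27446 = 84 \left(1 - i\right) - 27446 = -27446 + 84 \left(1 - i\right)$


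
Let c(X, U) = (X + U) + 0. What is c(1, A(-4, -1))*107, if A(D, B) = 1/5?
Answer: 642/5 ≈ 128.40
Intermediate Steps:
A(D, B) = ⅕
c(X, U) = U + X (c(X, U) = (U + X) + 0 = U + X)
c(1, A(-4, -1))*107 = (⅕ + 1)*107 = (6/5)*107 = 642/5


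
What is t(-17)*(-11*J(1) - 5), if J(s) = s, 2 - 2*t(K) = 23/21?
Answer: -152/21 ≈ -7.2381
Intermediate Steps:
t(K) = 19/42 (t(K) = 1 - 23/(2*21) = 1 - 1/2*23/21 = 1 - 23/42 = 19/42)
t(-17)*(-11*J(1) - 5) = 19*(-11*1 - 5)/42 = 19*(-11 - 5)/42 = (19/42)*(-16) = -152/21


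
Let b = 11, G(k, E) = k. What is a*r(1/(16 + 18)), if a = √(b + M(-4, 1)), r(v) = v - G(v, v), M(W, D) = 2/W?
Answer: 0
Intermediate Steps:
r(v) = 0 (r(v) = v - v = 0)
a = √42/2 (a = √(11 + 2/(-4)) = √(11 + 2*(-¼)) = √(11 - ½) = √(21/2) = √42/2 ≈ 3.2404)
a*r(1/(16 + 18)) = (√42/2)*0 = 0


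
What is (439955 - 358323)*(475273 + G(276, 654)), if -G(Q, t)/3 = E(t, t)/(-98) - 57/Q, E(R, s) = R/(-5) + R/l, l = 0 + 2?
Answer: 218626878787304/5635 ≈ 3.8798e+10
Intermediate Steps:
l = 2
E(R, s) = 3*R/10 (E(R, s) = R/(-5) + R/2 = R*(-⅕) + R*(½) = -R/5 + R/2 = 3*R/10)
G(Q, t) = 171/Q + 9*t/980 (G(Q, t) = -3*((3*t/10)/(-98) - 57/Q) = -3*((3*t/10)*(-1/98) - 57/Q) = -3*(-3*t/980 - 57/Q) = -3*(-57/Q - 3*t/980) = 171/Q + 9*t/980)
(439955 - 358323)*(475273 + G(276, 654)) = (439955 - 358323)*(475273 + (171/276 + (9/980)*654)) = 81632*(475273 + (171*(1/276) + 2943/490)) = 81632*(475273 + (57/92 + 2943/490)) = 81632*(475273 + 149343/22540) = 81632*(10712802763/22540) = 218626878787304/5635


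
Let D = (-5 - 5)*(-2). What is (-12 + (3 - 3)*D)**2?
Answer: 144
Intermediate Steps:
D = 20 (D = -10*(-2) = 20)
(-12 + (3 - 3)*D)**2 = (-12 + (3 - 3)*20)**2 = (-12 + 0*20)**2 = (-12 + 0)**2 = (-12)**2 = 144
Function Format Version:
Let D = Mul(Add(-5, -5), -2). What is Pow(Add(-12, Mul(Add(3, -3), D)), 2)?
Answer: 144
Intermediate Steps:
D = 20 (D = Mul(-10, -2) = 20)
Pow(Add(-12, Mul(Add(3, -3), D)), 2) = Pow(Add(-12, Mul(Add(3, -3), 20)), 2) = Pow(Add(-12, Mul(0, 20)), 2) = Pow(Add(-12, 0), 2) = Pow(-12, 2) = 144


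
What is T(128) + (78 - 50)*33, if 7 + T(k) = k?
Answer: 1045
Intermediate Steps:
T(k) = -7 + k
T(128) + (78 - 50)*33 = (-7 + 128) + (78 - 50)*33 = 121 + 28*33 = 121 + 924 = 1045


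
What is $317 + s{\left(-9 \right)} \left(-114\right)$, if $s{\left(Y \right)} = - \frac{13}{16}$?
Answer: $\frac{3277}{8} \approx 409.63$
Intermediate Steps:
$s{\left(Y \right)} = - \frac{13}{16}$ ($s{\left(Y \right)} = \left(-13\right) \frac{1}{16} = - \frac{13}{16}$)
$317 + s{\left(-9 \right)} \left(-114\right) = 317 - - \frac{741}{8} = 317 + \frac{741}{8} = \frac{3277}{8}$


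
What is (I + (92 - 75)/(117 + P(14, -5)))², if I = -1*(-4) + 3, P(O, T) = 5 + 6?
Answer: 833569/16384 ≈ 50.877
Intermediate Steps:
P(O, T) = 11
I = 7 (I = 4 + 3 = 7)
(I + (92 - 75)/(117 + P(14, -5)))² = (7 + (92 - 75)/(117 + 11))² = (7 + 17/128)² = (913/128)² = 833569/16384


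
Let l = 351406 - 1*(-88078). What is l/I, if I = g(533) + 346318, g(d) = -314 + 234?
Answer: 219742/173119 ≈ 1.2693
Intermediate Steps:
g(d) = -80
l = 439484 (l = 351406 + 88078 = 439484)
I = 346238 (I = -80 + 346318 = 346238)
l/I = 439484/346238 = 439484*(1/346238) = 219742/173119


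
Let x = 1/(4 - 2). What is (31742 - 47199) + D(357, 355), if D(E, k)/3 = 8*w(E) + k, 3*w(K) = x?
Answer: -14388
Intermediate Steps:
x = ½ (x = 1/2 = ½ ≈ 0.50000)
w(K) = ⅙ (w(K) = (⅓)*(½) = ⅙)
D(E, k) = 4 + 3*k (D(E, k) = 3*(8*(⅙) + k) = 3*(4/3 + k) = 4 + 3*k)
(31742 - 47199) + D(357, 355) = (31742 - 47199) + (4 + 3*355) = -15457 + (4 + 1065) = -15457 + 1069 = -14388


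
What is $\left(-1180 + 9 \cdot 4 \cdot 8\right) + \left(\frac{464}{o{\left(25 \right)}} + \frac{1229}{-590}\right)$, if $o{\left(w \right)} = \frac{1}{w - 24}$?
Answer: $- \frac{253749}{590} \approx -430.08$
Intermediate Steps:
$o{\left(w \right)} = \frac{1}{-24 + w}$
$\left(-1180 + 9 \cdot 4 \cdot 8\right) + \left(\frac{464}{o{\left(25 \right)}} + \frac{1229}{-590}\right) = \left(-1180 + 9 \cdot 4 \cdot 8\right) + \left(\frac{464}{\frac{1}{-24 + 25}} + \frac{1229}{-590}\right) = \left(-1180 + 36 \cdot 8\right) + \left(\frac{464}{1^{-1}} + 1229 \left(- \frac{1}{590}\right)\right) = \left(-1180 + 288\right) - \left(\frac{1229}{590} - \frac{464}{1}\right) = -892 + \left(464 \cdot 1 - \frac{1229}{590}\right) = -892 + \left(464 - \frac{1229}{590}\right) = -892 + \frac{272531}{590} = - \frac{253749}{590}$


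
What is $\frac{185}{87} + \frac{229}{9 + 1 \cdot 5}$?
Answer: $\frac{22513}{1218} \approx 18.484$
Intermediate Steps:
$\frac{185}{87} + \frac{229}{9 + 1 \cdot 5} = 185 \cdot \frac{1}{87} + \frac{229}{9 + 5} = \frac{185}{87} + \frac{229}{14} = \frac{22513}{1218}$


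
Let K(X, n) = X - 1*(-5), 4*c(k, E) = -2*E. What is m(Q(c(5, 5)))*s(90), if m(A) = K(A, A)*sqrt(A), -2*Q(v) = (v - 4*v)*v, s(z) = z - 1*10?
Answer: 2875*sqrt(6)/2 ≈ 3521.1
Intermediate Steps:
c(k, E) = -E/2 (c(k, E) = (-2*E)/4 = -E/2)
s(z) = -10 + z (s(z) = z - 10 = -10 + z)
K(X, n) = 5 + X (K(X, n) = X + 5 = 5 + X)
Q(v) = 3*v**2/2 (Q(v) = -(v - 4*v)*v/2 = -(-3*v)*v/2 = -(-3)*v**2/2 = 3*v**2/2)
m(A) = sqrt(A)*(5 + A) (m(A) = (5 + A)*sqrt(A) = sqrt(A)*(5 + A))
m(Q(c(5, 5)))*s(90) = (sqrt(3*(-1/2*5)**2/2)*(5 + 3*(-1/2*5)**2/2))*(-10 + 90) = (sqrt(3*(-5/2)**2/2)*(5 + 3*(-5/2)**2/2))*80 = (sqrt((3/2)*(25/4))*(5 + (3/2)*(25/4)))*80 = (sqrt(75/8)*(5 + 75/8))*80 = ((5*sqrt(6)/4)*(115/8))*80 = (575*sqrt(6)/32)*80 = 2875*sqrt(6)/2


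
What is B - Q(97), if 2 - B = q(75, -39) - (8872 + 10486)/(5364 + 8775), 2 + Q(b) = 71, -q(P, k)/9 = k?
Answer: -5890744/14139 ≈ -416.63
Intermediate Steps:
q(P, k) = -9*k
Q(b) = 69 (Q(b) = -2 + 71 = 69)
B = -4915153/14139 (B = 2 - (-9*(-39) - (8872 + 10486)/(5364 + 8775)) = 2 - (351 - 19358/14139) = 2 - 1*4943431/14139 = 2 - 4943431/14139 = -4915153/14139 ≈ -347.63)
B - Q(97) = -4915153/14139 - 1*69 = -4915153/14139 - 69 = -5890744/14139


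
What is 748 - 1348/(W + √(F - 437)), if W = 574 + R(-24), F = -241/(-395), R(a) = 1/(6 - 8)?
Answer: 388004114908/520355051 + 5392*I*√68087730/520355051 ≈ 745.65 + 0.085504*I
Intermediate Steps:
R(a) = -½ (R(a) = 1/(-2) = -½)
F = 241/395 (F = -241*(-1/395) = 241/395 ≈ 0.61013)
W = 1147/2 (W = 574 - ½ = 1147/2 ≈ 573.50)
748 - 1348/(W + √(F - 437)) = 748 - 1348/(1147/2 + √(241/395 - 437)) = 748 - 1348/(1147/2 + √(-172374/395)) = 748 - 1348/(1147/2 + I*√68087730/395)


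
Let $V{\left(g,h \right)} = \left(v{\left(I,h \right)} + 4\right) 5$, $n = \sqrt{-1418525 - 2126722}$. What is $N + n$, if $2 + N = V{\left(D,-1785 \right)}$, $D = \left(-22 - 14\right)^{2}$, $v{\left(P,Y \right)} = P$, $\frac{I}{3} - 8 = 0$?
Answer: $138 + i \sqrt{3545247} \approx 138.0 + 1882.9 i$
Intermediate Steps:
$I = 24$ ($I = 24 + 3 \cdot 0 = 24 + 0 = 24$)
$D = 1296$ ($D = \left(-36\right)^{2} = 1296$)
$n = i \sqrt{3545247}$ ($n = \sqrt{-3545247} = i \sqrt{3545247} \approx 1882.9 i$)
$V{\left(g,h \right)} = 140$ ($V{\left(g,h \right)} = \left(24 + 4\right) 5 = 28 \cdot 5 = 140$)
$N = 138$ ($N = -2 + 140 = 138$)
$N + n = 138 + i \sqrt{3545247}$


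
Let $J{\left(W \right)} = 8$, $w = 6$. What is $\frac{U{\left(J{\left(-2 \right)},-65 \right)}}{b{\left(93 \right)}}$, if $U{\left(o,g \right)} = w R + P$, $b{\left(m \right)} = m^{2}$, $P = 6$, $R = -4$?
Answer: $- \frac{2}{961} \approx -0.0020812$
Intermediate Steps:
$U{\left(o,g \right)} = -18$ ($U{\left(o,g \right)} = 6 \left(-4\right) + 6 = -24 + 6 = -18$)
$\frac{U{\left(J{\left(-2 \right)},-65 \right)}}{b{\left(93 \right)}} = - \frac{18}{93^{2}} = - \frac{18}{8649} = \left(-18\right) \frac{1}{8649} = - \frac{2}{961}$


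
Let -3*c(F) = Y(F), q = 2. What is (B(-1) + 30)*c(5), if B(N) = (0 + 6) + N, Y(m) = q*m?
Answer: -350/3 ≈ -116.67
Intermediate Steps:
Y(m) = 2*m
B(N) = 6 + N
c(F) = -2*F/3
(B(-1) + 30)*c(5) = ((6 - 1) + 30)*(-2/3*5) = (5 + 30)*(-10/3) = 35*(-10/3) = -350/3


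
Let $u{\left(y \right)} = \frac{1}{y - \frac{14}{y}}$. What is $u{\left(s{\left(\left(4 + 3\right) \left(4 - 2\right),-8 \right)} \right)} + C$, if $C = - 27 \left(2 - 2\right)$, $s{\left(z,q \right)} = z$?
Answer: $\frac{1}{13} \approx 0.076923$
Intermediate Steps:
$C = 0$ ($C = \left(-27\right) 0 = 0$)
$u{\left(s{\left(\left(4 + 3\right) \left(4 - 2\right),-8 \right)} \right)} + C = \frac{\left(4 + 3\right) \left(4 - 2\right)}{-14 + \left(\left(4 + 3\right) \left(4 - 2\right)\right)^{2}} + 0 = \frac{7 \cdot 2}{-14 + \left(7 \cdot 2\right)^{2}} + 0 = \frac{14}{-14 + 14^{2}} + 0 = \frac{14}{-14 + 196} + 0 = \frac{14}{182} + 0 = 14 \cdot \frac{1}{182} + 0 = \frac{1}{13} + 0 = \frac{1}{13}$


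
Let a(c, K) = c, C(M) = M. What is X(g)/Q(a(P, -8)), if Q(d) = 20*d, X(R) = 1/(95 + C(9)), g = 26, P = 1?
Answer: 1/2080 ≈ 0.00048077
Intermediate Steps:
X(R) = 1/104 (X(R) = 1/(95 + 9) = 1/104)
X(g)/Q(a(P, -8)) = 1/(104*((20*1))) = (1/104)/20 = (1/104)*(1/20) = 1/2080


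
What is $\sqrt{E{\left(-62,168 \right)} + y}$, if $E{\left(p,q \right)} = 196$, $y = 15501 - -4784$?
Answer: $\sqrt{20481} \approx 143.11$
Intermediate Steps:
$y = 20285$ ($y = 15501 + 4784 = 20285$)
$\sqrt{E{\left(-62,168 \right)} + y} = \sqrt{196 + 20285} = \sqrt{20481}$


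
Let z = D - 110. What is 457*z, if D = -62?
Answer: -78604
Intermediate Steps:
z = -172 (z = -62 - 110 = -172)
457*z = 457*(-172) = -78604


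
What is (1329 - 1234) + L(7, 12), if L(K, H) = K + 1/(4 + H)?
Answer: 1633/16 ≈ 102.06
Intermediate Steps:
(1329 - 1234) + L(7, 12) = (1329 - 1234) + (1 + 4*7 + 12*7)/(4 + 12) = 95 + (1 + 28 + 84)/16 = 95 + (1/16)*113 = 95 + 113/16 = 1633/16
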